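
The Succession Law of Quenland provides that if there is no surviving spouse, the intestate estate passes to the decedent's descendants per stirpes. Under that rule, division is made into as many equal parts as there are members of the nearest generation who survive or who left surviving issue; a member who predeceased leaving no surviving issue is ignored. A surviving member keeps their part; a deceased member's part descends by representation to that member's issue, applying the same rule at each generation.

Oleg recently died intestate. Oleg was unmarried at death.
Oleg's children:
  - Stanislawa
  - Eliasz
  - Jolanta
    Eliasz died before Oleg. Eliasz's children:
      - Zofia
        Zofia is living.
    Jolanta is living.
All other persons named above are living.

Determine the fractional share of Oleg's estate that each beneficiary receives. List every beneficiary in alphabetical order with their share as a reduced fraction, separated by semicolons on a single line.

There is no surviving spouse, so the entire estate passes to Oleg's descendants per stirpes.
The estate is divided into 3 equal shares of 1/3 among Stanislawa, Eliasz, Jolanta.
Stanislawa is living and takes 1/3.
Eliasz predeceased; the 1/3 allotted to Eliasz's branch passes to Eliasz's issue by representation.
Zofia is the sole taker at this level and receives the full 1/3.
Jolanta is living and takes 1/3.

Jolanta 1/3; Stanislawa 1/3; Zofia 1/3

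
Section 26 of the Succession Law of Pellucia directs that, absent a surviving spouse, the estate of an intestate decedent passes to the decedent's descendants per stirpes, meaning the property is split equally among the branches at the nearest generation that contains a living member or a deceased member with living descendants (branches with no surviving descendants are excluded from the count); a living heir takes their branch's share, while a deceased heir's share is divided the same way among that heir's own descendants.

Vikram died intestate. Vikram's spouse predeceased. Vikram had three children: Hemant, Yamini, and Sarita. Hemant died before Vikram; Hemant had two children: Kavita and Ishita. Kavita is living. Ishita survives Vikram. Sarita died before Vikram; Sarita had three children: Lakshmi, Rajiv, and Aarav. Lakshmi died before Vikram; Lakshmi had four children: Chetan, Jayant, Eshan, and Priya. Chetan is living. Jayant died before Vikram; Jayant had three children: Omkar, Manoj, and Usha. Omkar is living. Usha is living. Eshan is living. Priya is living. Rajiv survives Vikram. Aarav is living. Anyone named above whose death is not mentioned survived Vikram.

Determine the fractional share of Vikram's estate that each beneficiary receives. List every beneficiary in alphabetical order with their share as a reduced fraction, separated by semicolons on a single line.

There is no surviving spouse, so the entire estate passes to Vikram's descendants per stirpes.
The estate is divided into 3 equal shares of 1/3 among Hemant, Yamini, Sarita.
Hemant predeceased; the 1/3 allotted to Hemant's branch passes to Hemant's issue by representation.
The 1/3 is divided into 2 equal shares of 1/6 among Kavita, Ishita.
Kavita is living and takes 1/6.
Ishita is living and takes 1/6.
Yamini is living and takes 1/3.
Sarita predeceased; the 1/3 allotted to Sarita's branch passes to Sarita's issue by representation.
The 1/3 is divided into 3 equal shares of 1/9 among Lakshmi, Rajiv, Aarav.
Lakshmi predeceased; the 1/9 allotted to Lakshmi's branch passes to Lakshmi's issue by representation.
The 1/9 is divided into 4 equal shares of 1/36 among Chetan, Jayant, Eshan, Priya.
Chetan is living and takes 1/36.
Jayant predeceased; the 1/36 allotted to Jayant's branch passes to Jayant's issue by representation.
The 1/36 is divided into 3 equal shares of 1/108 among Omkar, Manoj, Usha.
Omkar is living and takes 1/108.
Manoj is living and takes 1/108.
Usha is living and takes 1/108.
Eshan is living and takes 1/36.
Priya is living and takes 1/36.
Rajiv is living and takes 1/9.
Aarav is living and takes 1/9.

Aarav 1/9; Chetan 1/36; Eshan 1/36; Ishita 1/6; Kavita 1/6; Manoj 1/108; Omkar 1/108; Priya 1/36; Rajiv 1/9; Usha 1/108; Yamini 1/3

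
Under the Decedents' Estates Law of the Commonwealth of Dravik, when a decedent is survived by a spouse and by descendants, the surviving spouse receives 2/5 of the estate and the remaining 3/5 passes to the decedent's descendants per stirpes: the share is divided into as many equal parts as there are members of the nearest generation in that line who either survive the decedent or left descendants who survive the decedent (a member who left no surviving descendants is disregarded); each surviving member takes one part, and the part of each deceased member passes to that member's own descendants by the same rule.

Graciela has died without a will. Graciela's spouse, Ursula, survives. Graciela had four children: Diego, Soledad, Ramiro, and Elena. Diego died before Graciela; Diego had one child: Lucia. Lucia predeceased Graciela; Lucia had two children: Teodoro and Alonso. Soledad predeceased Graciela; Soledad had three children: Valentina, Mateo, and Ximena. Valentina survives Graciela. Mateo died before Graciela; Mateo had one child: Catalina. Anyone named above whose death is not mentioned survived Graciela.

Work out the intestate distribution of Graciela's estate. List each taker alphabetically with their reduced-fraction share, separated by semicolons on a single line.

Alonso 3/40; Catalina 1/20; Elena 3/20; Ramiro 3/20; Teodoro 3/40; Ursula 2/5; Valentina 1/20; Ximena 1/20

Ursula, as surviving spouse, takes 2/5.
The remaining 3/5 passes to Graciela's descendants per stirpes.
The 3/5 is divided into 4 equal shares of 3/20 among Diego, Soledad, Ramiro, Elena.
Diego predeceased; the 3/20 allotted to Diego's branch passes to Diego's issue by representation.
Lucia's line is the sole branch at this level, so the full 3/20 passes to Lucia's issue by representation.
The 3/20 is divided into 2 equal shares of 3/40 among Teodoro, Alonso.
Teodoro is living and takes 3/40.
Alonso is living and takes 3/40.
Soledad predeceased; the 3/20 allotted to Soledad's branch passes to Soledad's issue by representation.
The 3/20 is divided into 3 equal shares of 1/20 among Valentina, Mateo, Ximena.
Valentina is living and takes 1/20.
Mateo predeceased; the 1/20 allotted to Mateo's branch passes to Mateo's issue by representation.
Catalina is the sole taker at this level and receives the full 1/20.
Ximena is living and takes 1/20.
Ramiro is living and takes 3/20.
Elena is living and takes 3/20.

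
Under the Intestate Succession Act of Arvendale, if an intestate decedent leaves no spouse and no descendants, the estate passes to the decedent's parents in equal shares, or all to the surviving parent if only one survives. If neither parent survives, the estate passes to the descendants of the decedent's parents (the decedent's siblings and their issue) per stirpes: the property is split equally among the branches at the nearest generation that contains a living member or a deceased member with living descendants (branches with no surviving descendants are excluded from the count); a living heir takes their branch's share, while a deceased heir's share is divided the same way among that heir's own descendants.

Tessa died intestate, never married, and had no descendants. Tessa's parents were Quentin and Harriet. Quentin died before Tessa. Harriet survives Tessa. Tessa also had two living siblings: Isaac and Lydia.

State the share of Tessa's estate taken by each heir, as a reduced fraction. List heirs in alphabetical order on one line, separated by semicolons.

Only one parent, Harriet, survives, so Harriet takes the entire estate. The siblings take nothing because a surviving parent has priority.

Harriet 1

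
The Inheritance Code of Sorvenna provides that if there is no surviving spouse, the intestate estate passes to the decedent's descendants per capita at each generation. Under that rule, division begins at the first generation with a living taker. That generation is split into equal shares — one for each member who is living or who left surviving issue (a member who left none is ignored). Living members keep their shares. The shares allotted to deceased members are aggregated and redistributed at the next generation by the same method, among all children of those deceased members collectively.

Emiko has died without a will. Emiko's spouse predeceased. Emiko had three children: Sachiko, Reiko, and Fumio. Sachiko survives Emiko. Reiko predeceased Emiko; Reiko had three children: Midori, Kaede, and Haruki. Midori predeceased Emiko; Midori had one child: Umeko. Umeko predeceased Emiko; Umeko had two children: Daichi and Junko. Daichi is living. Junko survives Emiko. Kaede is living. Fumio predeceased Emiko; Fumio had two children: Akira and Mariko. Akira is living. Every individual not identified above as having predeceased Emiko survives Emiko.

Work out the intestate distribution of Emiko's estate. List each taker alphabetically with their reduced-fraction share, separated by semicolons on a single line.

Akira 2/15; Daichi 1/15; Haruki 2/15; Junko 1/15; Kaede 2/15; Mariko 2/15; Sachiko 1/3

There is no surviving spouse, so the entire estate passes to Emiko's descendants per capita at each generation.
At generation 1 (Sachiko, Reiko, Fumio) there are 3 shares of (1)/3 = 1/3 each.
Living: Sachiko — each takes 1/3.
Deceased: Reiko and Fumio. Their combined 2/3 is pooled and carried to generation 2.
At generation 2 (Midori, Kaede, Haruki, Akira, Mariko) there are 5 shares of (2/3)/5 = 2/15 each.
Living: Kaede, Haruki, Akira, and Mariko — each takes 2/15.
Deceased: Midori. That 2/15 share is carried to generation 3.
At generation 3 (Umeko) there are 1 shares of (2/15)/1 = 2/15 each.
Deceased: Umeko. That 2/15 share is carried to generation 4.
At generation 4 (Daichi, Junko) there are 2 shares of (2/15)/2 = 1/15 each.
Living: Daichi and Junko — each takes 1/15.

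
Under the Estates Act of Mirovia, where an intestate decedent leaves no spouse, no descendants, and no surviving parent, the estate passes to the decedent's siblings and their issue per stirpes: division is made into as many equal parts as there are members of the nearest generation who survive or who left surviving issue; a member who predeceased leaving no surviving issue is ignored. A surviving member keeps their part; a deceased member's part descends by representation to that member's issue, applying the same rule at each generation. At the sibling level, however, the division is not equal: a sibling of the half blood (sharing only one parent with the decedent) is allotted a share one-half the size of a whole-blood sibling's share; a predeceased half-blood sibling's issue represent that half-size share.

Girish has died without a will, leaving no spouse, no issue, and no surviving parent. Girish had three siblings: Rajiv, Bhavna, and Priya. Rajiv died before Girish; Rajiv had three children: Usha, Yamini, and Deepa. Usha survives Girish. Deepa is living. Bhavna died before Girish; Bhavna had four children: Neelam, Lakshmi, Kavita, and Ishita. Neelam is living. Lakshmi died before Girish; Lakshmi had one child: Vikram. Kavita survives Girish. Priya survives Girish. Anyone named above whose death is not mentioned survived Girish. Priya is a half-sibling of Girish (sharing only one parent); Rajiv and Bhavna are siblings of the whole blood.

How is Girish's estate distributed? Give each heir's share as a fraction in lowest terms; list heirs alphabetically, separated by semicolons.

Deepa 2/15; Ishita 1/10; Kavita 1/10; Neelam 1/10; Priya 1/5; Usha 2/15; Vikram 1/10; Yamini 2/15

No spouse, descendants, or parent survives, so the estate passes to Girish's siblings per stirpes.
Half-blood siblings count for one-half the weight of whole-blood siblings at the initial division.
Dividing 1 in proportion to weights (total weight 5/2): Rajiv (weight 1) → 2/5; Bhavna (weight 1) → 2/5; Priya (weight 1/2) → 1/5.
Rajiv predeceased; the 2/5 allotted to Rajiv's branch passes to Rajiv's issue by representation.
The 2/5 is divided into 3 equal shares of 2/15 among Usha, Yamini, Deepa.
Usha is living and takes 2/15.
Yamini is living and takes 2/15.
Deepa is living and takes 2/15.
Bhavna predeceased; the 2/5 allotted to Bhavna's branch passes to Bhavna's issue by representation.
The 2/5 is divided into 4 equal shares of 1/10 among Neelam, Lakshmi, Kavita, Ishita.
Neelam is living and takes 1/10.
Lakshmi predeceased; the 1/10 allotted to Lakshmi's branch passes to Lakshmi's issue by representation.
Vikram is the sole taker at this level and receives the full 1/10.
Kavita is living and takes 1/10.
Ishita is living and takes 1/10.
Priya is living and takes 1/5.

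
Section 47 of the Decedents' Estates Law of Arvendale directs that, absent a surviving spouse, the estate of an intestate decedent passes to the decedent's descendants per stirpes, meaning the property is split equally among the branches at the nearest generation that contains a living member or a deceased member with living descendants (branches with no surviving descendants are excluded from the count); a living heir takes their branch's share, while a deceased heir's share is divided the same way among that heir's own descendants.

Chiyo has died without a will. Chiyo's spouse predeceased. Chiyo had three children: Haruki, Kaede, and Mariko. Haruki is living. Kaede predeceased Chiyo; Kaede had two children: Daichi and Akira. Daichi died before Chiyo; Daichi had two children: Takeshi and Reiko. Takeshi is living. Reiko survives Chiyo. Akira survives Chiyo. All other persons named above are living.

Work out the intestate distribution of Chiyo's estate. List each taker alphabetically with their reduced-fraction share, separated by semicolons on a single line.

Akira 1/6; Haruki 1/3; Mariko 1/3; Reiko 1/12; Takeshi 1/12

There is no surviving spouse, so the entire estate passes to Chiyo's descendants per stirpes.
The estate is divided into 3 equal shares of 1/3 among Haruki, Kaede, Mariko.
Haruki is living and takes 1/3.
Kaede predeceased; the 1/3 allotted to Kaede's branch passes to Kaede's issue by representation.
The 1/3 is divided into 2 equal shares of 1/6 among Daichi, Akira.
Daichi predeceased; the 1/6 allotted to Daichi's branch passes to Daichi's issue by representation.
The 1/6 is divided into 2 equal shares of 1/12 among Takeshi, Reiko.
Takeshi is living and takes 1/12.
Reiko is living and takes 1/12.
Akira is living and takes 1/6.
Mariko is living and takes 1/3.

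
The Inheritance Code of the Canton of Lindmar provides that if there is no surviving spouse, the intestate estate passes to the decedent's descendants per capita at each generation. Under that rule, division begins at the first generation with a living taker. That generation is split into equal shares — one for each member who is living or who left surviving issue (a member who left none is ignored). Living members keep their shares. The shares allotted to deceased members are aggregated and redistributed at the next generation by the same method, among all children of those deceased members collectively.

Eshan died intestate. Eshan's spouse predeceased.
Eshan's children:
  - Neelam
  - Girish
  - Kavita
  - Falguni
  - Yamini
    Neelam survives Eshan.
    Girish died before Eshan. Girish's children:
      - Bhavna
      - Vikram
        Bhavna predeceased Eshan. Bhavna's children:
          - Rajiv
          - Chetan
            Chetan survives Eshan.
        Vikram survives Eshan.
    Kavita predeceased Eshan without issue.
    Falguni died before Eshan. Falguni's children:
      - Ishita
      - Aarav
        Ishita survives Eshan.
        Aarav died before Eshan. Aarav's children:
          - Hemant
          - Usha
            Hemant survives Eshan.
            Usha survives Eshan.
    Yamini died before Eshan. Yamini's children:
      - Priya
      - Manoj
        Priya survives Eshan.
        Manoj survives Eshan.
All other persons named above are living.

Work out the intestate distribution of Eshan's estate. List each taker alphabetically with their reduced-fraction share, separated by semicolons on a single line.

There is no surviving spouse, so the entire estate passes to Eshan's descendants per capita at each generation.
At generation 1 (Neelam, Girish, Falguni, Yamini) there are 4 shares of (1)/4 = 1/4 each.
Living: Neelam — each takes 1/4.
Deceased: Girish, Falguni, and Yamini. Their combined 3/4 is pooled and carried to generation 2.
At generation 2 (Bhavna, Vikram, Ishita, Aarav, Priya, Manoj) there are 6 shares of (3/4)/6 = 1/8 each.
Living: Vikram, Ishita, Priya, and Manoj — each takes 1/8.
Deceased: Bhavna and Aarav. Their combined 1/4 is pooled and carried to generation 3.
At generation 3 (Rajiv, Chetan, Hemant, Usha) there are 4 shares of (1/4)/4 = 1/16 each.
Living: Rajiv, Chetan, Hemant, and Usha — each takes 1/16.

Chetan 1/16; Hemant 1/16; Ishita 1/8; Manoj 1/8; Neelam 1/4; Priya 1/8; Rajiv 1/16; Usha 1/16; Vikram 1/8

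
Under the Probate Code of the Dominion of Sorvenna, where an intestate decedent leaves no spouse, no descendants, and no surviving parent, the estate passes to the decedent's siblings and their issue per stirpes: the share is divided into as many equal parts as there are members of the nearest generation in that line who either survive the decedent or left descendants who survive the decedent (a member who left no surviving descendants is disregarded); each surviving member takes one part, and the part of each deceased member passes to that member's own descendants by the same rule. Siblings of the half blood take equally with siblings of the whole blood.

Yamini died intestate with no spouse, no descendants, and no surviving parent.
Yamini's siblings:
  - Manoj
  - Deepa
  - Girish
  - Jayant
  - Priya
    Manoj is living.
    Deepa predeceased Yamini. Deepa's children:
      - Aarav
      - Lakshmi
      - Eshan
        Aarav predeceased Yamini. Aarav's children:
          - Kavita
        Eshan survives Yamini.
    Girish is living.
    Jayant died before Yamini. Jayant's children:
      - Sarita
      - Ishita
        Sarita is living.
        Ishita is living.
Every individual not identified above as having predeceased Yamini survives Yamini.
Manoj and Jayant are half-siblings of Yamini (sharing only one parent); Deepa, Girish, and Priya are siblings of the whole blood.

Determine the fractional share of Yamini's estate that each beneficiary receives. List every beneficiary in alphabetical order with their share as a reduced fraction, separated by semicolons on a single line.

No spouse, descendants, or parent survives, so the estate passes to Yamini's siblings per stirpes.
Half-blood and whole-blood siblings take equally under the stated rule.
The estate is divided into 5 equal shares of 1/5 among Manoj, Deepa, Girish, Jayant, Priya.
Manoj is living and takes 1/5.
Deepa predeceased; the 1/5 allotted to Deepa's branch passes to Deepa's issue by representation.
The 1/5 is divided into 3 equal shares of 1/15 among Aarav, Lakshmi, Eshan.
Aarav predeceased; the 1/15 allotted to Aarav's branch passes to Aarav's issue by representation.
Kavita is the sole taker at this level and receives the full 1/15.
Lakshmi is living and takes 1/15.
Eshan is living and takes 1/15.
Girish is living and takes 1/5.
Jayant predeceased; the 1/5 allotted to Jayant's branch passes to Jayant's issue by representation.
The 1/5 is divided into 2 equal shares of 1/10 among Sarita, Ishita.
Sarita is living and takes 1/10.
Ishita is living and takes 1/10.
Priya is living and takes 1/5.

Eshan 1/15; Girish 1/5; Ishita 1/10; Kavita 1/15; Lakshmi 1/15; Manoj 1/5; Priya 1/5; Sarita 1/10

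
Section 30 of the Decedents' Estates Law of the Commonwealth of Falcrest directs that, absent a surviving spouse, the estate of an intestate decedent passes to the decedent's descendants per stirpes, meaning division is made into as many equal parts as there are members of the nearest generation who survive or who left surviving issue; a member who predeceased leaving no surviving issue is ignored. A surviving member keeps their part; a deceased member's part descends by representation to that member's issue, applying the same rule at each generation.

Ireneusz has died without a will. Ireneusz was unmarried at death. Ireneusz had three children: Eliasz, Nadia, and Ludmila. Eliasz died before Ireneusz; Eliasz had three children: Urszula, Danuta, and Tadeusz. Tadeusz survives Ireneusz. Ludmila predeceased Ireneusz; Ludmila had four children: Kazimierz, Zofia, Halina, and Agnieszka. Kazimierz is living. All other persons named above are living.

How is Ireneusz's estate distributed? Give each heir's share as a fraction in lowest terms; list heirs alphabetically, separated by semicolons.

There is no surviving spouse, so the entire estate passes to Ireneusz's descendants per stirpes.
The estate is divided into 3 equal shares of 1/3 among Eliasz, Nadia, Ludmila.
Eliasz predeceased; the 1/3 allotted to Eliasz's branch passes to Eliasz's issue by representation.
The 1/3 is divided into 3 equal shares of 1/9 among Urszula, Danuta, Tadeusz.
Urszula is living and takes 1/9.
Danuta is living and takes 1/9.
Tadeusz is living and takes 1/9.
Nadia is living and takes 1/3.
Ludmila predeceased; the 1/3 allotted to Ludmila's branch passes to Ludmila's issue by representation.
The 1/3 is divided into 4 equal shares of 1/12 among Kazimierz, Zofia, Halina, Agnieszka.
Kazimierz is living and takes 1/12.
Zofia is living and takes 1/12.
Halina is living and takes 1/12.
Agnieszka is living and takes 1/12.

Agnieszka 1/12; Danuta 1/9; Halina 1/12; Kazimierz 1/12; Nadia 1/3; Tadeusz 1/9; Urszula 1/9; Zofia 1/12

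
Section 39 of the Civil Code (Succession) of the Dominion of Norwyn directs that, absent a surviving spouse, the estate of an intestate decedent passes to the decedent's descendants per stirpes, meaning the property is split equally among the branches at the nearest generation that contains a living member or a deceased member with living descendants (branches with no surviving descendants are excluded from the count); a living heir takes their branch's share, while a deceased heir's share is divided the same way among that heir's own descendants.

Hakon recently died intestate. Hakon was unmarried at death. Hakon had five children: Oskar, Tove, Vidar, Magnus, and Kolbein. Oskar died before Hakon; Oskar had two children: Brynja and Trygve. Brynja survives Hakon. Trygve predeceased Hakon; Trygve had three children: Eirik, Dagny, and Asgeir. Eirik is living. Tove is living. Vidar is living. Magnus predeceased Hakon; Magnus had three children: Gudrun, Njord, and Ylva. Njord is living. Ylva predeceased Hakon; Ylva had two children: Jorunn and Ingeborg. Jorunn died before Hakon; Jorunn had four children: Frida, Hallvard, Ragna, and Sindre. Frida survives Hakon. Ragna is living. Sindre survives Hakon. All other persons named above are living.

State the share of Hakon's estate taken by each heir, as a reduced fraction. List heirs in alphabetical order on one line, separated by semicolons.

Asgeir 1/30; Brynja 1/10; Dagny 1/30; Eirik 1/30; Frida 1/120; Gudrun 1/15; Hallvard 1/120; Ingeborg 1/30; Kolbein 1/5; Njord 1/15; Ragna 1/120; Sindre 1/120; Tove 1/5; Vidar 1/5

There is no surviving spouse, so the entire estate passes to Hakon's descendants per stirpes.
The estate is divided into 5 equal shares of 1/5 among Oskar, Tove, Vidar, Magnus, Kolbein.
Oskar predeceased; the 1/5 allotted to Oskar's branch passes to Oskar's issue by representation.
The 1/5 is divided into 2 equal shares of 1/10 among Brynja, Trygve.
Brynja is living and takes 1/10.
Trygve predeceased; the 1/10 allotted to Trygve's branch passes to Trygve's issue by representation.
The 1/10 is divided into 3 equal shares of 1/30 among Eirik, Dagny, Asgeir.
Eirik is living and takes 1/30.
Dagny is living and takes 1/30.
Asgeir is living and takes 1/30.
Tove is living and takes 1/5.
Vidar is living and takes 1/5.
Magnus predeceased; the 1/5 allotted to Magnus's branch passes to Magnus's issue by representation.
The 1/5 is divided into 3 equal shares of 1/15 among Gudrun, Njord, Ylva.
Gudrun is living and takes 1/15.
Njord is living and takes 1/15.
Ylva predeceased; the 1/15 allotted to Ylva's branch passes to Ylva's issue by representation.
The 1/15 is divided into 2 equal shares of 1/30 among Jorunn, Ingeborg.
Jorunn predeceased; the 1/30 allotted to Jorunn's branch passes to Jorunn's issue by representation.
The 1/30 is divided into 4 equal shares of 1/120 among Frida, Hallvard, Ragna, Sindre.
Frida is living and takes 1/120.
Hallvard is living and takes 1/120.
Ragna is living and takes 1/120.
Sindre is living and takes 1/120.
Ingeborg is living and takes 1/30.
Kolbein is living and takes 1/5.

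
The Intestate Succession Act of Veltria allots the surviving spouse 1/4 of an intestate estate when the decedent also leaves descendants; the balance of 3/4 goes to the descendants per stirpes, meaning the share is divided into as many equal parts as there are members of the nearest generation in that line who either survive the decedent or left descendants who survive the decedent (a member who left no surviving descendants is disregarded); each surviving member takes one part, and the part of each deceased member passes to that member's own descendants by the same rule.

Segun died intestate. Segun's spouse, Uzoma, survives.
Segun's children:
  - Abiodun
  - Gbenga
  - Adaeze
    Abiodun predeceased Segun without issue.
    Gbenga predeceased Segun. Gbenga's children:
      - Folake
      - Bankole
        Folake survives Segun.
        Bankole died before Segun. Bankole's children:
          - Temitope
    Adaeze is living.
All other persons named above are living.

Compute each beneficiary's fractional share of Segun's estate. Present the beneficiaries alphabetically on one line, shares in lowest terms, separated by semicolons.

Uzoma, as surviving spouse, takes 1/4.
The remaining 3/4 passes to Segun's descendants per stirpes.
Abiodun left no surviving issue, so that branch lapses and is disregarded.
The 3/4 is divided into 2 equal shares of 3/8 among Gbenga, Adaeze.
Gbenga predeceased; the 3/8 allotted to Gbenga's branch passes to Gbenga's issue by representation.
The 3/8 is divided into 2 equal shares of 3/16 among Folake, Bankole.
Folake is living and takes 3/16.
Bankole predeceased; the 3/16 allotted to Bankole's branch passes to Bankole's issue by representation.
Temitope is the sole taker at this level and receives the full 3/16.
Adaeze is living and takes 3/8.

Adaeze 3/8; Folake 3/16; Temitope 3/16; Uzoma 1/4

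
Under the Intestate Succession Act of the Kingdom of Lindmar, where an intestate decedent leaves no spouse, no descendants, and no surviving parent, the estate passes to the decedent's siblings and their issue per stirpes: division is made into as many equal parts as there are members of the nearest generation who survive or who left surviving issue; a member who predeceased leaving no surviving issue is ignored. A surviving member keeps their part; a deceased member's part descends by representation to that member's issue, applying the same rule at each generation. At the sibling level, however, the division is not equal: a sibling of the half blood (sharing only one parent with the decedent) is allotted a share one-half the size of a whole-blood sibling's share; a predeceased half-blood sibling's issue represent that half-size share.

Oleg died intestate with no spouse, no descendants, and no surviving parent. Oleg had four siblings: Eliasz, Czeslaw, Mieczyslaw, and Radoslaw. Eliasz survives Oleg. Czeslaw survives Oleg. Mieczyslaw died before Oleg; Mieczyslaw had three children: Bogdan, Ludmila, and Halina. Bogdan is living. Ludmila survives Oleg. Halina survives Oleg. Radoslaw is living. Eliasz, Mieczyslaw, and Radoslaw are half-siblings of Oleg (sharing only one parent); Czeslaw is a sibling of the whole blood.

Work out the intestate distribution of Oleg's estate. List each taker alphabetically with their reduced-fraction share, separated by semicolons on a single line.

No spouse, descendants, or parent survives, so the estate passes to Oleg's siblings per stirpes.
Half-blood siblings count for one-half the weight of whole-blood siblings at the initial division.
Dividing 1 in proportion to weights (total weight 5/2): Eliasz (weight 1/2) → 1/5; Czeslaw (weight 1) → 2/5; Mieczyslaw (weight 1/2) → 1/5; Radoslaw (weight 1/2) → 1/5.
Eliasz is living and takes 1/5.
Czeslaw is living and takes 2/5.
Mieczyslaw predeceased; the 1/5 allotted to Mieczyslaw's branch passes to Mieczyslaw's issue by representation.
The 1/5 is divided into 3 equal shares of 1/15 among Bogdan, Ludmila, Halina.
Bogdan is living and takes 1/15.
Ludmila is living and takes 1/15.
Halina is living and takes 1/15.
Radoslaw is living and takes 1/5.

Bogdan 1/15; Czeslaw 2/5; Eliasz 1/5; Halina 1/15; Ludmila 1/15; Radoslaw 1/5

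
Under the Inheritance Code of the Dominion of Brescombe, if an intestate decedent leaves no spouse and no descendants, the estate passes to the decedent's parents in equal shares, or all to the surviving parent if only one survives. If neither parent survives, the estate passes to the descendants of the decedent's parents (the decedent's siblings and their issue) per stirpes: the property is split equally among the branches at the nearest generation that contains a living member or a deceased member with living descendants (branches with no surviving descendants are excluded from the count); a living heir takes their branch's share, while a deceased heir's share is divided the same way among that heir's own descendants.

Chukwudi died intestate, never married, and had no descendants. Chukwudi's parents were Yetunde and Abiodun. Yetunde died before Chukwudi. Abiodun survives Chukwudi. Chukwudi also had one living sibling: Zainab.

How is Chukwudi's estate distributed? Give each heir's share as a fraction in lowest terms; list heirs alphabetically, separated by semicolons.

Only one parent, Abiodun, survives, so Abiodun takes the entire estate. The siblings take nothing because a surviving parent has priority.

Abiodun 1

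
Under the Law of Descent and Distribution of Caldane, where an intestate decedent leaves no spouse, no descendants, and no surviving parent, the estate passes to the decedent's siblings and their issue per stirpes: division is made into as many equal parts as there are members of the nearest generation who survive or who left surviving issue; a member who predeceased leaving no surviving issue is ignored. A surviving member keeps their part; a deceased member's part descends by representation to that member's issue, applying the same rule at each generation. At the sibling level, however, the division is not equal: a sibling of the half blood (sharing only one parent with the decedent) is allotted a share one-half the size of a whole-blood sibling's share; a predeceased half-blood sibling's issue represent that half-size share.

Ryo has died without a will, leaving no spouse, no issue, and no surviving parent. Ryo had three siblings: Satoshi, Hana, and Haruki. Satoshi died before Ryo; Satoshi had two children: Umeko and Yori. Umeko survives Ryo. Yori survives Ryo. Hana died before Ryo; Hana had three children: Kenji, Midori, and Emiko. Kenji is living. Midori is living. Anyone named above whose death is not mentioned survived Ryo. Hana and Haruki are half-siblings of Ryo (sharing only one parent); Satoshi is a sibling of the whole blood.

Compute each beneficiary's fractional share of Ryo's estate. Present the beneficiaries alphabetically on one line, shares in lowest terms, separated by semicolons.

No spouse, descendants, or parent survives, so the estate passes to Ryo's siblings per stirpes.
Half-blood siblings count for one-half the weight of whole-blood siblings at the initial division.
Dividing 1 in proportion to weights (total weight 2): Satoshi (weight 1) → 1/2; Hana (weight 1/2) → 1/4; Haruki (weight 1/2) → 1/4.
Satoshi predeceased; the 1/2 allotted to Satoshi's branch passes to Satoshi's issue by representation.
The 1/2 is divided into 2 equal shares of 1/4 among Umeko, Yori.
Umeko is living and takes 1/4.
Yori is living and takes 1/4.
Hana predeceased; the 1/4 allotted to Hana's branch passes to Hana's issue by representation.
The 1/4 is divided into 3 equal shares of 1/12 among Kenji, Midori, Emiko.
Kenji is living and takes 1/12.
Midori is living and takes 1/12.
Emiko is living and takes 1/12.
Haruki is living and takes 1/4.

Emiko 1/12; Haruki 1/4; Kenji 1/12; Midori 1/12; Umeko 1/4; Yori 1/4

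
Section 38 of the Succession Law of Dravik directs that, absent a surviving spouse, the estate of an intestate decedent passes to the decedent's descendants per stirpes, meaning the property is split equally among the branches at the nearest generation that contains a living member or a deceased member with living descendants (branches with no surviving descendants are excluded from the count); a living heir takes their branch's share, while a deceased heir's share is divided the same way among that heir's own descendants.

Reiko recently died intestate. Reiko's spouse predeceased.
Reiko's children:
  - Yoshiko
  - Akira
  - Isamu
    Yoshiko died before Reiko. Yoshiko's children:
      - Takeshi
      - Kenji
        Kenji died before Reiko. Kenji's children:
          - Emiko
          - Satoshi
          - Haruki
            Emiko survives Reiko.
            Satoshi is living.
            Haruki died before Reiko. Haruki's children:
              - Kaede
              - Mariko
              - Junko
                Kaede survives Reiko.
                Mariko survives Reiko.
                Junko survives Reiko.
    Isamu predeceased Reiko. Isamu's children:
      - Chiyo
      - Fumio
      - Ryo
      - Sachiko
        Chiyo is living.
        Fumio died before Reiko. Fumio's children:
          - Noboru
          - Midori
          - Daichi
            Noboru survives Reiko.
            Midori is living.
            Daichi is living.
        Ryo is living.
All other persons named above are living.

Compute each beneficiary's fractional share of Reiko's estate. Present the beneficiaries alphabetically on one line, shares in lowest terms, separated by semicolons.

There is no surviving spouse, so the entire estate passes to Reiko's descendants per stirpes.
The estate is divided into 3 equal shares of 1/3 among Yoshiko, Akira, Isamu.
Yoshiko predeceased; the 1/3 allotted to Yoshiko's branch passes to Yoshiko's issue by representation.
The 1/3 is divided into 2 equal shares of 1/6 among Takeshi, Kenji.
Takeshi is living and takes 1/6.
Kenji predeceased; the 1/6 allotted to Kenji's branch passes to Kenji's issue by representation.
The 1/6 is divided into 3 equal shares of 1/18 among Emiko, Satoshi, Haruki.
Emiko is living and takes 1/18.
Satoshi is living and takes 1/18.
Haruki predeceased; the 1/18 allotted to Haruki's branch passes to Haruki's issue by representation.
The 1/18 is divided into 3 equal shares of 1/54 among Kaede, Mariko, Junko.
Kaede is living and takes 1/54.
Mariko is living and takes 1/54.
Junko is living and takes 1/54.
Akira is living and takes 1/3.
Isamu predeceased; the 1/3 allotted to Isamu's branch passes to Isamu's issue by representation.
The 1/3 is divided into 4 equal shares of 1/12 among Chiyo, Fumio, Ryo, Sachiko.
Chiyo is living and takes 1/12.
Fumio predeceased; the 1/12 allotted to Fumio's branch passes to Fumio's issue by representation.
The 1/12 is divided into 3 equal shares of 1/36 among Noboru, Midori, Daichi.
Noboru is living and takes 1/36.
Midori is living and takes 1/36.
Daichi is living and takes 1/36.
Ryo is living and takes 1/12.
Sachiko is living and takes 1/12.

Akira 1/3; Chiyo 1/12; Daichi 1/36; Emiko 1/18; Junko 1/54; Kaede 1/54; Mariko 1/54; Midori 1/36; Noboru 1/36; Ryo 1/12; Sachiko 1/12; Satoshi 1/18; Takeshi 1/6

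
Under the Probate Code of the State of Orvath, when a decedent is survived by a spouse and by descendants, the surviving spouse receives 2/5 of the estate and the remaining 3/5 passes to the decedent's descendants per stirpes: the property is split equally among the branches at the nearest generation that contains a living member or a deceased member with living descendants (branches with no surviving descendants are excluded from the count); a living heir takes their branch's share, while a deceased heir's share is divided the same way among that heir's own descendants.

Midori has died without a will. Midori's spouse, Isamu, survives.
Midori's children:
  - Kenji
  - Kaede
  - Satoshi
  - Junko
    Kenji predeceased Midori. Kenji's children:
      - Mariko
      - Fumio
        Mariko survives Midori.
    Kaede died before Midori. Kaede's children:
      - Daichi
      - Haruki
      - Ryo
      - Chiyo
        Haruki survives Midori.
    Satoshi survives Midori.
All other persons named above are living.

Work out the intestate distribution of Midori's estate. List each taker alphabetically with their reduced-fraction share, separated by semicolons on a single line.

Isamu, as surviving spouse, takes 2/5.
The remaining 3/5 passes to Midori's descendants per stirpes.
The 3/5 is divided into 4 equal shares of 3/20 among Kenji, Kaede, Satoshi, Junko.
Kenji predeceased; the 3/20 allotted to Kenji's branch passes to Kenji's issue by representation.
The 3/20 is divided into 2 equal shares of 3/40 among Mariko, Fumio.
Mariko is living and takes 3/40.
Fumio is living and takes 3/40.
Kaede predeceased; the 3/20 allotted to Kaede's branch passes to Kaede's issue by representation.
The 3/20 is divided into 4 equal shares of 3/80 among Daichi, Haruki, Ryo, Chiyo.
Daichi is living and takes 3/80.
Haruki is living and takes 3/80.
Ryo is living and takes 3/80.
Chiyo is living and takes 3/80.
Satoshi is living and takes 3/20.
Junko is living and takes 3/20.

Chiyo 3/80; Daichi 3/80; Fumio 3/40; Haruki 3/80; Isamu 2/5; Junko 3/20; Mariko 3/40; Ryo 3/80; Satoshi 3/20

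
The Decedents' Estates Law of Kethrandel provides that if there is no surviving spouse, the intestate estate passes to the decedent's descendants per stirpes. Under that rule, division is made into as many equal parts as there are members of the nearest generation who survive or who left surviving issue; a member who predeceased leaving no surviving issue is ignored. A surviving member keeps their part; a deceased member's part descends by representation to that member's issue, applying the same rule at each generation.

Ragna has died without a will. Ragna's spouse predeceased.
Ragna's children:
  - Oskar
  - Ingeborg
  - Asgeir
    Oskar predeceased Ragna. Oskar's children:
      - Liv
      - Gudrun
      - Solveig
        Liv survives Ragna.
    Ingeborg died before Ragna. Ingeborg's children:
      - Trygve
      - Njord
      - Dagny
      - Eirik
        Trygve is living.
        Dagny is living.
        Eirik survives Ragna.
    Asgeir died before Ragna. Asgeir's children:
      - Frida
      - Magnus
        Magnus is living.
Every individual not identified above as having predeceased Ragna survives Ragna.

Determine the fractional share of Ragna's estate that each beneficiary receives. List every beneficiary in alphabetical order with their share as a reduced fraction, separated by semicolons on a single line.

Dagny 1/12; Eirik 1/12; Frida 1/6; Gudrun 1/9; Liv 1/9; Magnus 1/6; Njord 1/12; Solveig 1/9; Trygve 1/12

There is no surviving spouse, so the entire estate passes to Ragna's descendants per stirpes.
The estate is divided into 3 equal shares of 1/3 among Oskar, Ingeborg, Asgeir.
Oskar predeceased; the 1/3 allotted to Oskar's branch passes to Oskar's issue by representation.
The 1/3 is divided into 3 equal shares of 1/9 among Liv, Gudrun, Solveig.
Liv is living and takes 1/9.
Gudrun is living and takes 1/9.
Solveig is living and takes 1/9.
Ingeborg predeceased; the 1/3 allotted to Ingeborg's branch passes to Ingeborg's issue by representation.
The 1/3 is divided into 4 equal shares of 1/12 among Trygve, Njord, Dagny, Eirik.
Trygve is living and takes 1/12.
Njord is living and takes 1/12.
Dagny is living and takes 1/12.
Eirik is living and takes 1/12.
Asgeir predeceased; the 1/3 allotted to Asgeir's branch passes to Asgeir's issue by representation.
The 1/3 is divided into 2 equal shares of 1/6 among Frida, Magnus.
Frida is living and takes 1/6.
Magnus is living and takes 1/6.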